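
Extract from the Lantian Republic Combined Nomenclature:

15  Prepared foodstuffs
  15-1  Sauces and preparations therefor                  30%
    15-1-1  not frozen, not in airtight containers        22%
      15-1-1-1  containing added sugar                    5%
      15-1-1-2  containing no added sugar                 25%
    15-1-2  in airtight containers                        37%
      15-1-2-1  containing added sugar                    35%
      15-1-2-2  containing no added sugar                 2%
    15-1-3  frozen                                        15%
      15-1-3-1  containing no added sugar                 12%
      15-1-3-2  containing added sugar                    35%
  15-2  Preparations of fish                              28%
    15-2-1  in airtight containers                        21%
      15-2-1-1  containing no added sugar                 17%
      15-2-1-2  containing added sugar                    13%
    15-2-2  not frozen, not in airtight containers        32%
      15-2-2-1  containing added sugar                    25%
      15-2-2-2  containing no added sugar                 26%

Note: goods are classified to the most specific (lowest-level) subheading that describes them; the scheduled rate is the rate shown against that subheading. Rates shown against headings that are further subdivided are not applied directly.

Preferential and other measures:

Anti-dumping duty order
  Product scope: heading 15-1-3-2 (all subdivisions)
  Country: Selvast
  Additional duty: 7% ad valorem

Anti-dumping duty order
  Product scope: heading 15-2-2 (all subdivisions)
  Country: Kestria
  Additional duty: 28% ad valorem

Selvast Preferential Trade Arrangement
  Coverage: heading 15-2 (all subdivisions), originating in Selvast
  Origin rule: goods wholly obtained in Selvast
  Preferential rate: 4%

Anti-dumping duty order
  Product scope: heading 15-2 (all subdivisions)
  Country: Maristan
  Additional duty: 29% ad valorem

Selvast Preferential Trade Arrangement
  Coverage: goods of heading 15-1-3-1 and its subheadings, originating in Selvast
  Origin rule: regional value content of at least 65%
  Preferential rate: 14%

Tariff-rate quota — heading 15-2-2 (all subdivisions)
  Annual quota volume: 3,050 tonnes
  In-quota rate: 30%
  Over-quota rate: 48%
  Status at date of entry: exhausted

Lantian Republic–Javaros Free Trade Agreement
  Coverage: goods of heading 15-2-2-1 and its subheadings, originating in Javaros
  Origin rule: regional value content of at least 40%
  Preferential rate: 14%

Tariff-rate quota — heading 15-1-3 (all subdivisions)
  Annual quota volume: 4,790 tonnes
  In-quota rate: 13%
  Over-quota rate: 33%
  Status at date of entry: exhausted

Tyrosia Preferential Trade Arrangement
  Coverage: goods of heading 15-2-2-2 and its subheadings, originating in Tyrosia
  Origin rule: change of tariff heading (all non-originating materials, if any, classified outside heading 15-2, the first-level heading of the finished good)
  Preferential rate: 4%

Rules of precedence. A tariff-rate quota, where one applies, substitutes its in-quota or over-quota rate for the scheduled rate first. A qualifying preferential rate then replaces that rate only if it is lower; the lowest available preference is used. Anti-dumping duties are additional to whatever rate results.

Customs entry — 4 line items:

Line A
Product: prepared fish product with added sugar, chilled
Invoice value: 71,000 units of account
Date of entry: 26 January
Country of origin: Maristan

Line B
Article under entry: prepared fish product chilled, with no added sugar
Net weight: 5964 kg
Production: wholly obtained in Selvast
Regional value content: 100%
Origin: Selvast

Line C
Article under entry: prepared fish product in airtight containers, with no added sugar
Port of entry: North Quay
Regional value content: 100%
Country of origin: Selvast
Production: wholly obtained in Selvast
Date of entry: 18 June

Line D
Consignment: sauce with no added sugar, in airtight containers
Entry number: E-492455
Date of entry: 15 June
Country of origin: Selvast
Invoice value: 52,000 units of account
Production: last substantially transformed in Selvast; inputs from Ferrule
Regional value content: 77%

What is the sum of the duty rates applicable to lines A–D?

87%

Line A: prepared fish product → 15-2; chilled → 15-2-2; with added sugar → 15-2-2-1. Scheduled 25%. quota on 15-2-2 exhausted → over-quota 48%; anti-dumping (Maristan, 15-2): +29%; total 48% + 29% = 77%. → 77%.
Line B: prepared fish product → 15-2; chilled → 15-2-2; with no added sugar → 15-2-2-2. Scheduled 26%. quota on 15-2-2 exhausted → over-quota 48%; Selvast agreement on 15-2: wholly obtained → 4% available; Selvast agreement on 15-1-3-1: 15-2-2-2 not covered; preferential 4%. → 4%.
Line C: prepared fish product → 15-2; in airtight containers → 15-2-1; with no added sugar → 15-2-1-1. Scheduled 17%. Selvast agreement on 15-2: wholly obtained → 4% available; Selvast agreement on 15-1-3-1: 15-2-1-1 not covered; preferential 4%. → 4%.
Line D: sauce → 15-1; in airtight containers → 15-1-2; with no added sugar → 15-1-2-2. Scheduled 2%. Selvast agreement on 15-2: 15-1-2-2 not covered; Selvast agreement on 15-1-3-1: 15-1-2-2 not covered. → 2%.
Sum: 77% + 4% + 4% + 2% = 87%.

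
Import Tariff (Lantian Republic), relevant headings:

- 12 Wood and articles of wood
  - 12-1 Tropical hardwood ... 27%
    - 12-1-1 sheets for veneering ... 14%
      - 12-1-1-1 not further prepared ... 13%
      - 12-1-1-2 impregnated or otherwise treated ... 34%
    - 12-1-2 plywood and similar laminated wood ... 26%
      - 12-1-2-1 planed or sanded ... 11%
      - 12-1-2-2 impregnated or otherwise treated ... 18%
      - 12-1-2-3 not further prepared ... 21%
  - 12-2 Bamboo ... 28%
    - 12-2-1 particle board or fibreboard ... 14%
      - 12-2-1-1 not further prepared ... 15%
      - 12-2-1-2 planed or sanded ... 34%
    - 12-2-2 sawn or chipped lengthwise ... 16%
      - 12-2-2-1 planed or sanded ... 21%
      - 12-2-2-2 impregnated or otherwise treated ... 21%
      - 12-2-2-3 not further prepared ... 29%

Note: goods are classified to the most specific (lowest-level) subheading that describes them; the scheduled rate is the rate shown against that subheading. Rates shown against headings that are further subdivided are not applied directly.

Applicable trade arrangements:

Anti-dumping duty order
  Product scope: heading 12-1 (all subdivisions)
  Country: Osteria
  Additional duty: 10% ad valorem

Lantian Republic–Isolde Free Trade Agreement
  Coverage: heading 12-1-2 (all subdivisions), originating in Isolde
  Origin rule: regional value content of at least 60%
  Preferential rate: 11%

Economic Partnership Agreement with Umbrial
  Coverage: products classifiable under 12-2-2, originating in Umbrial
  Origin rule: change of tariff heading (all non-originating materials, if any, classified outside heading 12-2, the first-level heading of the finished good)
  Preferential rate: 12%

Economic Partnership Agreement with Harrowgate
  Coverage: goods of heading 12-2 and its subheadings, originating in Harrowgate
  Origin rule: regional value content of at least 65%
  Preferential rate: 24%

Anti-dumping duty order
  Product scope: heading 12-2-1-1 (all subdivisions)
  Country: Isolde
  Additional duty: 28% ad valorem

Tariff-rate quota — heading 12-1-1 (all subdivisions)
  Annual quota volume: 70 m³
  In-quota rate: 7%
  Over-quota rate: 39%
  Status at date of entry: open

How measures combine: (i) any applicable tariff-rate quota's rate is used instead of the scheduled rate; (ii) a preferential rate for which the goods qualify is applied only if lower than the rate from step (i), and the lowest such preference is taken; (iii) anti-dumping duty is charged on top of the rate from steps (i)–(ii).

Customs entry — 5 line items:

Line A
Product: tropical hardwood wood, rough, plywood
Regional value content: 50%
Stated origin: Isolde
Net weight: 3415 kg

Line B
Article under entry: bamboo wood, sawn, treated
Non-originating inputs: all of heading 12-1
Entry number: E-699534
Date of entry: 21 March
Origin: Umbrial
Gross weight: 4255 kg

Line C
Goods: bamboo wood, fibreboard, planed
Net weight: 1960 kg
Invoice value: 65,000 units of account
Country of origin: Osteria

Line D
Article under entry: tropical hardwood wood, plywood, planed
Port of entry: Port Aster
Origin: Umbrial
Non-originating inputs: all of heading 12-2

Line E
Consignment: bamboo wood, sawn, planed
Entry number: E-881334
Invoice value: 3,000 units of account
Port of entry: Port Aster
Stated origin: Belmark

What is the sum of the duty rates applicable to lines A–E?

Line A: tropical hardwood → 12-1; plywood → 12-1-2; rough → 12-1-2-3. Scheduled 21%. Isolde agreement on 12-1-2: RVC < 60%. → 21%.
Line B: bamboo → 12-2; sawn → 12-2-2; treated → 12-2-2-2. Scheduled 21%. Umbrial agreement on 12-2-2: CTH met → 12% available; preferential 12%. → 12%.
Line C: bamboo → 12-2; fibreboard → 12-2-1; planed → 12-2-1-2. Scheduled 34%. No special measure applies. → 34%.
Line D: tropical hardwood → 12-1; plywood → 12-1-2; planed → 12-1-2-1. Scheduled 11%. Umbrial agreement on 12-2-2: 12-1-2-1 not covered. → 11%.
Line E: bamboo → 12-2; sawn → 12-2-2; planed → 12-2-2-1. Scheduled 21%. No special measure applies. → 21%.
Sum: 21% + 12% + 34% + 11% + 21% = 99%.

99%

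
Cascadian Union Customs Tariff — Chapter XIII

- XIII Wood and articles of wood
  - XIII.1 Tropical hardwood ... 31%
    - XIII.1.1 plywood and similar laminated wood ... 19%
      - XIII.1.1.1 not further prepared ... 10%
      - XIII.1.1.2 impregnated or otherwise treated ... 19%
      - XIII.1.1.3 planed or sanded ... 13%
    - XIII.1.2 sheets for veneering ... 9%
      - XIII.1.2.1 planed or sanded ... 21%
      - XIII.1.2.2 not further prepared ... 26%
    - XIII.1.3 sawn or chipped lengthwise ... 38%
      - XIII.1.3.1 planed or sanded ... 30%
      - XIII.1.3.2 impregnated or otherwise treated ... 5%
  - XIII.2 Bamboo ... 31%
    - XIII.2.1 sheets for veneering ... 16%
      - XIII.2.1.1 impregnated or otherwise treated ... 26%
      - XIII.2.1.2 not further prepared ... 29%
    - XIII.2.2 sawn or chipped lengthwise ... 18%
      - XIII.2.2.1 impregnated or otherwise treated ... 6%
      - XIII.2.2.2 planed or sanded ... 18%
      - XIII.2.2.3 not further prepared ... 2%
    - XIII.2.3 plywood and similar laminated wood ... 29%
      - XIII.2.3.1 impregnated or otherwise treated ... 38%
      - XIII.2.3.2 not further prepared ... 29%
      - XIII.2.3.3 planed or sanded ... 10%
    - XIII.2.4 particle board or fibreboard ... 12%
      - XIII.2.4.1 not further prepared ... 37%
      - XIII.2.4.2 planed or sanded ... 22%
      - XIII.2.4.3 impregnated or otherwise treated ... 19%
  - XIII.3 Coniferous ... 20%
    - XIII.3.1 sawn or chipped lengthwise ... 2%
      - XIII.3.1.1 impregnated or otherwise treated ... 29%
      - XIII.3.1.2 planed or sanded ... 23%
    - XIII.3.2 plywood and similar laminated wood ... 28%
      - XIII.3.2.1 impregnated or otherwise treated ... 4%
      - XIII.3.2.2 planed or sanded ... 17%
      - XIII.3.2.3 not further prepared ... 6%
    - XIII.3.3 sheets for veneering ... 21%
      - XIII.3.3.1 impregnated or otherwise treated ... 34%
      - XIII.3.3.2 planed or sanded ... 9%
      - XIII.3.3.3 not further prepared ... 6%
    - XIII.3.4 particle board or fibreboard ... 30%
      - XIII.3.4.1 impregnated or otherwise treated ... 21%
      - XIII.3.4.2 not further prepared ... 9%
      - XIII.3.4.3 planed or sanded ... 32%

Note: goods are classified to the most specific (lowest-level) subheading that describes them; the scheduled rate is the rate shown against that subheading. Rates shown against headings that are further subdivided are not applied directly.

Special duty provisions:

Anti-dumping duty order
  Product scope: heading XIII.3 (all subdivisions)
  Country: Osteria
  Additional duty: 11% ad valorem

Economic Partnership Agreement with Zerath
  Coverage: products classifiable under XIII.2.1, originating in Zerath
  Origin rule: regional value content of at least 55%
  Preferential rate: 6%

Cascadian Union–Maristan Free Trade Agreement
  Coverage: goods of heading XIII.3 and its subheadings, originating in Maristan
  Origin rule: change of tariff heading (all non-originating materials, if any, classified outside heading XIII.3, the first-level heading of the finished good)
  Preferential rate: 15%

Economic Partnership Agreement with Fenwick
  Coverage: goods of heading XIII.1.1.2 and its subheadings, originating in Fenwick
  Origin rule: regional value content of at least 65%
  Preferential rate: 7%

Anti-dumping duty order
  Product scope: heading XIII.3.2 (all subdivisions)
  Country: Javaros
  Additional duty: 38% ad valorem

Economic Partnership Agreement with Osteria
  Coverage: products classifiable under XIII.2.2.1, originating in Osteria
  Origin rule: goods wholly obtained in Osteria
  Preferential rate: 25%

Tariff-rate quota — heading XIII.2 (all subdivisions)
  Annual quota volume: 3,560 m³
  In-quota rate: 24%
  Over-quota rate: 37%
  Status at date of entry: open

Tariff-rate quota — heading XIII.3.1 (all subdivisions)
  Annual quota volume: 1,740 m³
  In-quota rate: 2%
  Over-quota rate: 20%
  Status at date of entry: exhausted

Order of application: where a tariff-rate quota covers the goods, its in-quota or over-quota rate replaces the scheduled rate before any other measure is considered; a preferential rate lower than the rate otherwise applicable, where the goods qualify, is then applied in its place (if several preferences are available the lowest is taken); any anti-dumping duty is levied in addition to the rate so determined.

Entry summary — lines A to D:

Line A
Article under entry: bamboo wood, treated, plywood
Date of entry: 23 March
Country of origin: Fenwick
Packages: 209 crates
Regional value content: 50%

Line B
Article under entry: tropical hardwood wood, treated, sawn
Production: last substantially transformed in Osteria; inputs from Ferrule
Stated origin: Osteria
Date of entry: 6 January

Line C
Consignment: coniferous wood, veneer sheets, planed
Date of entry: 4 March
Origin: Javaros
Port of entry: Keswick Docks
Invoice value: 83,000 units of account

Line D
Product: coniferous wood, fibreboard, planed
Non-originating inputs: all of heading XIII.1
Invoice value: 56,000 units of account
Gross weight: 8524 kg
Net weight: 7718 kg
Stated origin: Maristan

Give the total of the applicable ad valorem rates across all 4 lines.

Line A: bamboo → XIII.2; plywood → XIII.2.3; treated → XIII.2.3.1. Scheduled 38%. quota on XIII.2 open → in-quota 24%; Fenwick agreement on XIII.1.1.2: XIII.2.3.1 not covered. → 24%.
Line B: tropical hardwood → XIII.1; sawn → XIII.1.3; treated → XIII.1.3.2. Scheduled 5%. Osteria agreement on XIII.2.2.1: XIII.1.3.2 not covered. → 5%.
Line C: coniferous → XIII.3; veneer sheets → XIII.3.3; planed → XIII.3.3.2. Scheduled 9%. No special measure applies. → 9%.
Line D: coniferous → XIII.3; fibreboard → XIII.3.4; planed → XIII.3.4.3. Scheduled 32%. Maristan agreement on XIII.3: CTH met → 15% available; preferential 15%. → 15%.
Sum: 24% + 5% + 9% + 15% = 53%.

53%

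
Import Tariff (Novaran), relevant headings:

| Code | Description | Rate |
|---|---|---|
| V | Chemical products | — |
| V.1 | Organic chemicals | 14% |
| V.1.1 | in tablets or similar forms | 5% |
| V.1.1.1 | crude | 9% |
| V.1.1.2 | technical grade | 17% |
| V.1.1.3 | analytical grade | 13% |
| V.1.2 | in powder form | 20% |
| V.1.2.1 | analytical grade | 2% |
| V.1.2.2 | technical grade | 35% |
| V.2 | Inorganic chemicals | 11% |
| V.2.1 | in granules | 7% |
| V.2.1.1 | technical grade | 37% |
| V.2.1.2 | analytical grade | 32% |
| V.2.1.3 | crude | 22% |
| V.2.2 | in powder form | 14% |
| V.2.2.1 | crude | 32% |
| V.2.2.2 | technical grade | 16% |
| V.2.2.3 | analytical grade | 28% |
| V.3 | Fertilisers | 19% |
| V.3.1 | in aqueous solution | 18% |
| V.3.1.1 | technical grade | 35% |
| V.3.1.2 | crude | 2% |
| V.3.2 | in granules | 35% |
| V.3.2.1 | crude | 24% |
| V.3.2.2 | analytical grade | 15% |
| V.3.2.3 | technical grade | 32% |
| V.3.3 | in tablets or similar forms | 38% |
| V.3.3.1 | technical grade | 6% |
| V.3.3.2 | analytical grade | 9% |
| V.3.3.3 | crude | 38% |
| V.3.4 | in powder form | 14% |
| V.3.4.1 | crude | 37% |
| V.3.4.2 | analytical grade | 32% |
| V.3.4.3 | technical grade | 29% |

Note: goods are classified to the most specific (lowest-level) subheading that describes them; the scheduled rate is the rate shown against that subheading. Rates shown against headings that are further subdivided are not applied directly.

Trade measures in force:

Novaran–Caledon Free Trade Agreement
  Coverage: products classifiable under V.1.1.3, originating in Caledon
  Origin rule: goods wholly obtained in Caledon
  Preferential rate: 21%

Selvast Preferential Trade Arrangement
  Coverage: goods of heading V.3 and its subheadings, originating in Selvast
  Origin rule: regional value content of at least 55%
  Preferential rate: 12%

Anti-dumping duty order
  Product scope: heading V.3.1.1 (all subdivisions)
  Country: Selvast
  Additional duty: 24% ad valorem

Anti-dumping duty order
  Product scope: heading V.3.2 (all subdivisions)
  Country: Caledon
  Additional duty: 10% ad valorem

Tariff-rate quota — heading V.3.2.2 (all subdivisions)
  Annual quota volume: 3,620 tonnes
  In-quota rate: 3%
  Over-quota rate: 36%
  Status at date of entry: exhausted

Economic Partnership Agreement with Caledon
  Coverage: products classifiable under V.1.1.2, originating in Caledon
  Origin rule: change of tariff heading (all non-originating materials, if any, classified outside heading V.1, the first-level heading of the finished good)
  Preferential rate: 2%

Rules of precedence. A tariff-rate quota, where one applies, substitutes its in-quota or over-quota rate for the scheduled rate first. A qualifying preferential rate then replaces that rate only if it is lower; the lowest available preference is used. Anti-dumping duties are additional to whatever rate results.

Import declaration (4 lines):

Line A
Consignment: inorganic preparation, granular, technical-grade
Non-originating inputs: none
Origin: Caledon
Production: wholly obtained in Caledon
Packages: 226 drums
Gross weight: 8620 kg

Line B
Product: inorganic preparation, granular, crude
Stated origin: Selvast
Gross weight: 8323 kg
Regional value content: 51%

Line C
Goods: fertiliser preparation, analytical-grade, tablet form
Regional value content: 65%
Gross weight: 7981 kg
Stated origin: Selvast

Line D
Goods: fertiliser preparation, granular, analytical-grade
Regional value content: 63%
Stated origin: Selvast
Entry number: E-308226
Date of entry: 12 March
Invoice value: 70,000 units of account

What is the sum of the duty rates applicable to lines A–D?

80%

Line A: inorganic → V.2; granular → V.2.1; technical-grade → V.2.1.1. Scheduled 37%. Caledon agreement on V.1.1.3: V.2.1.1 not covered; Caledon agreement on V.1.1.2: V.2.1.1 not covered. → 37%.
Line B: inorganic → V.2; granular → V.2.1; crude → V.2.1.3. Scheduled 22%. Selvast agreement on V.3: V.2.1.3 not covered. → 22%.
Line C: fertiliser → V.3; tablet form → V.3.3; analytical-grade → V.3.3.2. Scheduled 9%. Selvast agreement on V.3: RVC ≥ 55% → 12% available; preference 12% not lower than 9% → no reduction. → 9%.
Line D: fertiliser → V.3; granular → V.3.2; analytical-grade → V.3.2.2. Scheduled 15%. quota on V.3.2.2 exhausted → over-quota 36%; Selvast agreement on V.3: RVC ≥ 55% → 12% available; preferential 12%. → 12%.
Sum: 37% + 22% + 9% + 12% = 80%.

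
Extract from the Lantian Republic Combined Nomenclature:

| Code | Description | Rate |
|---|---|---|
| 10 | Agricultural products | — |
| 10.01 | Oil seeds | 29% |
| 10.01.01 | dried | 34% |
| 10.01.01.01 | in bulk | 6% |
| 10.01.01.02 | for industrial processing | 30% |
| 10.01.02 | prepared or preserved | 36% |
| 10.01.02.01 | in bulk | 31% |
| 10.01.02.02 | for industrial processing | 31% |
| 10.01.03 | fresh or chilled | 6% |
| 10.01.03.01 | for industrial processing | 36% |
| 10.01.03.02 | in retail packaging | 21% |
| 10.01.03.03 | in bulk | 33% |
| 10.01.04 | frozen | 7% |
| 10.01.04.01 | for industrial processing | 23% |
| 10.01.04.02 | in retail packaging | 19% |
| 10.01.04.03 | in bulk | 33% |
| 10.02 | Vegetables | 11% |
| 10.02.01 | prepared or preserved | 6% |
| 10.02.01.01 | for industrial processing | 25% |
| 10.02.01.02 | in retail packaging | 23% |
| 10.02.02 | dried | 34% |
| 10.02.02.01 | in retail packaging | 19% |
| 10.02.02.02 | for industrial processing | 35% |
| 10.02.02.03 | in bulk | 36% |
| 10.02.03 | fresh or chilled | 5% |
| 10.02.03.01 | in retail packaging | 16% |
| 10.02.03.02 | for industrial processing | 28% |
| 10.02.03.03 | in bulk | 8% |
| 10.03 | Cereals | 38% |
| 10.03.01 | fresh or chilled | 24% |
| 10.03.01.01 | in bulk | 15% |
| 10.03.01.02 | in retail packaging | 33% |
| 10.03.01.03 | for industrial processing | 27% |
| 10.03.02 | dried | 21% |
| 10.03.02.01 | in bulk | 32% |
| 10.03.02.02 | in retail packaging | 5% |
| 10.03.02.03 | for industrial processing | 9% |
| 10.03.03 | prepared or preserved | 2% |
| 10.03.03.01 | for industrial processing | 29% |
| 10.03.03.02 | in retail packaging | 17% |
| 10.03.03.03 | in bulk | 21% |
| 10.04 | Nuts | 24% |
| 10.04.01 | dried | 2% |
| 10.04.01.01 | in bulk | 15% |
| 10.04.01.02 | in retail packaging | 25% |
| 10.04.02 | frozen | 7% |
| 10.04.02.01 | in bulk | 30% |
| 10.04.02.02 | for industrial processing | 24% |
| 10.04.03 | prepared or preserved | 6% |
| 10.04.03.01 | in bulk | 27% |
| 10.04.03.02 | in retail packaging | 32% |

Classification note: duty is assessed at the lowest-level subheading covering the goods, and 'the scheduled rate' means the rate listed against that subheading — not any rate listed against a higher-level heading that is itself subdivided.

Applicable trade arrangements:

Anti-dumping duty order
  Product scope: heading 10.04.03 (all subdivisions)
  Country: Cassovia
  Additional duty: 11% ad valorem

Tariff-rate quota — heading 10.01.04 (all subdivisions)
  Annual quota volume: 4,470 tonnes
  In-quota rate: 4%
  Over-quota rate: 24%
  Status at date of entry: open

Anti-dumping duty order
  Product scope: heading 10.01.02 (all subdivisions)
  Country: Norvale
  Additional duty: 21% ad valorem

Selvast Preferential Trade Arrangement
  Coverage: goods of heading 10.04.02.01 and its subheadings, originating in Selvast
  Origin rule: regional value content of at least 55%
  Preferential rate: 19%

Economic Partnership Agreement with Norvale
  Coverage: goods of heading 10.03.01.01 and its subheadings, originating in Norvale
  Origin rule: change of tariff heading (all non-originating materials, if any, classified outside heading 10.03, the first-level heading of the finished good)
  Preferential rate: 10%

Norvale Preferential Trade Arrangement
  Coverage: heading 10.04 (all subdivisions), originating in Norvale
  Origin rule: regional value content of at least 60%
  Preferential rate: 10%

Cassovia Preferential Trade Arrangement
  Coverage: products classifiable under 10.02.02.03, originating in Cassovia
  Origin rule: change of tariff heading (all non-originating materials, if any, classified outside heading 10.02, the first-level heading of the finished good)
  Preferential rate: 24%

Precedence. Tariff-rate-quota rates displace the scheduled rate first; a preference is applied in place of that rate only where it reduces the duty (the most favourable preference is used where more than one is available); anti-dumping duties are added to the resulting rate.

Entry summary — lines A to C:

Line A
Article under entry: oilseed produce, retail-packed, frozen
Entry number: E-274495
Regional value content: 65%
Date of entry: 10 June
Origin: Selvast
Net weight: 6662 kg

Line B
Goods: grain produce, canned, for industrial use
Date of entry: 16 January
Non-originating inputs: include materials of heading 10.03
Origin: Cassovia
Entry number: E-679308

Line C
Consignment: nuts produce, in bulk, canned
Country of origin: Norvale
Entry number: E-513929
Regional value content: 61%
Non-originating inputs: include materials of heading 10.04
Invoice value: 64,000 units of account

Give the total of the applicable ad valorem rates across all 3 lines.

43%

Line A: oilseed → 10.01; frozen → 10.01.04; retail-packed → 10.01.04.02. Scheduled 19%. quota on 10.01.04 open → in-quota 4%; Selvast agreement on 10.04.02.01: 10.01.04.02 not covered. → 4%.
Line B: grain → 10.03; canned → 10.03.03; for industrial use → 10.03.03.01. Scheduled 29%. Cassovia agreement on 10.02.02.03: 10.03.03.01 not covered. → 29%.
Line C: nuts → 10.04; canned → 10.04.03; in bulk → 10.04.03.01. Scheduled 27%. Norvale agreement on 10.03.01.01: 10.04.03.01 not covered; Norvale agreement on 10.04: RVC ≥ 60% → 10% available; preferential 10%. → 10%.
Sum: 4% + 29% + 10% = 43%.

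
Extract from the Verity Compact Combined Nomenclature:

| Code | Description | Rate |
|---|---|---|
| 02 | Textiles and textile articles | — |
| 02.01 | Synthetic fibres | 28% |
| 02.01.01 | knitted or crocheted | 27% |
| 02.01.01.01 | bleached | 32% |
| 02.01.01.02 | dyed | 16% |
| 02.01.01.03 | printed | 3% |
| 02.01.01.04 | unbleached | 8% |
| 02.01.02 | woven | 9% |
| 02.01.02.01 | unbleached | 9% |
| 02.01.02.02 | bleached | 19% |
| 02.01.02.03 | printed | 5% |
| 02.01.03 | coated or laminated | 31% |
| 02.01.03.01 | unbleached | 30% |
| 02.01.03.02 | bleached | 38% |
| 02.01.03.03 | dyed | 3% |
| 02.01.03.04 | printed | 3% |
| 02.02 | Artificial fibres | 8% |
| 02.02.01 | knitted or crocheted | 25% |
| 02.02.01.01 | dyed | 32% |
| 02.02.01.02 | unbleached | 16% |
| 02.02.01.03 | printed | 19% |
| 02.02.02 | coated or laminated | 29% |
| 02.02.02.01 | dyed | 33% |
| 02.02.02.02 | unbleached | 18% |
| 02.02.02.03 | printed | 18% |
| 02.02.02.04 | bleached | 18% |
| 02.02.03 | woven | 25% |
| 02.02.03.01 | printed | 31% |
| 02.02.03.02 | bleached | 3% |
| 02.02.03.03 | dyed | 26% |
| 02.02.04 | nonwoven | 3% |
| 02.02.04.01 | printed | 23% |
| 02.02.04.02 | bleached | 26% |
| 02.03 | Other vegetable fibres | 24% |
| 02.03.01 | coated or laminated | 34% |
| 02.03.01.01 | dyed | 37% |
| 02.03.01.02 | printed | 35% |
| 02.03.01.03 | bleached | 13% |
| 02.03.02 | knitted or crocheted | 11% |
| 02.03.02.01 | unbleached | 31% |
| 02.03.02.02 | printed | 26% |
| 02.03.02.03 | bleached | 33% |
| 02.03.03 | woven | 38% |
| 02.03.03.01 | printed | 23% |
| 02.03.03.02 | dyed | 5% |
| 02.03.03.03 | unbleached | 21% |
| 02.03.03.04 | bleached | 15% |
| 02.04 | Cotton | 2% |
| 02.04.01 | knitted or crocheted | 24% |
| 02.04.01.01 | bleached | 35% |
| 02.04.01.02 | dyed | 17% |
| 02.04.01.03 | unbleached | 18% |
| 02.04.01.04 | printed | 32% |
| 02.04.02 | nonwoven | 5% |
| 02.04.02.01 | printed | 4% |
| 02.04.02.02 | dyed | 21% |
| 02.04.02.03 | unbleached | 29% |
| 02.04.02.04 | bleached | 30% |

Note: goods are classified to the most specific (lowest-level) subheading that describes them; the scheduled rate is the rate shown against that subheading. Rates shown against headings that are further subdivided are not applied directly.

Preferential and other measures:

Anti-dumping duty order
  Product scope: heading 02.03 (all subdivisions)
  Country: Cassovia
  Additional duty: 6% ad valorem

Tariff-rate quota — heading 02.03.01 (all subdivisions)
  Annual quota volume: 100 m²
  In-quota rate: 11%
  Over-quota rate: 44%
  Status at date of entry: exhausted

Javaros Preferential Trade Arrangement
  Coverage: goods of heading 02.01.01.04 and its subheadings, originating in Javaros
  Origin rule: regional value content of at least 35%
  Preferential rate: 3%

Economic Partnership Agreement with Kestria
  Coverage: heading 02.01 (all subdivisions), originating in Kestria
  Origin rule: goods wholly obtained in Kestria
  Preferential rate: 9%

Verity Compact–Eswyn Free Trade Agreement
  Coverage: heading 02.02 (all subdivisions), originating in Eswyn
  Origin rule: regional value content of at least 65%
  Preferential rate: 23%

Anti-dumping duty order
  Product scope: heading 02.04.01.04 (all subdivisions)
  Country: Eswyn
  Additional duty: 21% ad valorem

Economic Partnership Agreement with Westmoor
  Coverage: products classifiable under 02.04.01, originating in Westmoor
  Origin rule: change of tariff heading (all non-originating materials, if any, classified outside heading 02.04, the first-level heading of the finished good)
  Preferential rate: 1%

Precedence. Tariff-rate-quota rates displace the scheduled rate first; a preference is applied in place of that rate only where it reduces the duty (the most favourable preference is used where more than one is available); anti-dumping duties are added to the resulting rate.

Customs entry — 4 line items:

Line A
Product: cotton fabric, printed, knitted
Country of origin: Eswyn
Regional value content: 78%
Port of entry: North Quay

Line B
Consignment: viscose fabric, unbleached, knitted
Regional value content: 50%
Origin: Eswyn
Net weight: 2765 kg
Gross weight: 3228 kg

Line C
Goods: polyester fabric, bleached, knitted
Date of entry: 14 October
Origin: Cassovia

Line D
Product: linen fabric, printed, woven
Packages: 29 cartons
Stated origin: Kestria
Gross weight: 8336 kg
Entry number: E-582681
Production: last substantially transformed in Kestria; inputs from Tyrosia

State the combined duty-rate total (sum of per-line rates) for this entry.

Line A: cotton → 02.04; knitted → 02.04.01; printed → 02.04.01.04. Scheduled 32%. Eswyn agreement on 02.02: 02.04.01.04 not covered; anti-dumping (Eswyn, 02.04.01.04): +21%; total 32% + 21% = 53%. → 53%.
Line B: viscose → 02.02; knitted → 02.02.01; unbleached → 02.02.01.02. Scheduled 16%. Eswyn agreement on 02.02: RVC < 65%. → 16%.
Line C: polyester → 02.01; knitted → 02.01.01; bleached → 02.01.01.01. Scheduled 32%. No special measure applies. → 32%.
Line D: linen → 02.03; woven → 02.03.03; printed → 02.03.03.01. Scheduled 23%. Kestria agreement on 02.01: 02.03.03.01 not covered. → 23%.
Sum: 53% + 16% + 32% + 23% = 124%.

124%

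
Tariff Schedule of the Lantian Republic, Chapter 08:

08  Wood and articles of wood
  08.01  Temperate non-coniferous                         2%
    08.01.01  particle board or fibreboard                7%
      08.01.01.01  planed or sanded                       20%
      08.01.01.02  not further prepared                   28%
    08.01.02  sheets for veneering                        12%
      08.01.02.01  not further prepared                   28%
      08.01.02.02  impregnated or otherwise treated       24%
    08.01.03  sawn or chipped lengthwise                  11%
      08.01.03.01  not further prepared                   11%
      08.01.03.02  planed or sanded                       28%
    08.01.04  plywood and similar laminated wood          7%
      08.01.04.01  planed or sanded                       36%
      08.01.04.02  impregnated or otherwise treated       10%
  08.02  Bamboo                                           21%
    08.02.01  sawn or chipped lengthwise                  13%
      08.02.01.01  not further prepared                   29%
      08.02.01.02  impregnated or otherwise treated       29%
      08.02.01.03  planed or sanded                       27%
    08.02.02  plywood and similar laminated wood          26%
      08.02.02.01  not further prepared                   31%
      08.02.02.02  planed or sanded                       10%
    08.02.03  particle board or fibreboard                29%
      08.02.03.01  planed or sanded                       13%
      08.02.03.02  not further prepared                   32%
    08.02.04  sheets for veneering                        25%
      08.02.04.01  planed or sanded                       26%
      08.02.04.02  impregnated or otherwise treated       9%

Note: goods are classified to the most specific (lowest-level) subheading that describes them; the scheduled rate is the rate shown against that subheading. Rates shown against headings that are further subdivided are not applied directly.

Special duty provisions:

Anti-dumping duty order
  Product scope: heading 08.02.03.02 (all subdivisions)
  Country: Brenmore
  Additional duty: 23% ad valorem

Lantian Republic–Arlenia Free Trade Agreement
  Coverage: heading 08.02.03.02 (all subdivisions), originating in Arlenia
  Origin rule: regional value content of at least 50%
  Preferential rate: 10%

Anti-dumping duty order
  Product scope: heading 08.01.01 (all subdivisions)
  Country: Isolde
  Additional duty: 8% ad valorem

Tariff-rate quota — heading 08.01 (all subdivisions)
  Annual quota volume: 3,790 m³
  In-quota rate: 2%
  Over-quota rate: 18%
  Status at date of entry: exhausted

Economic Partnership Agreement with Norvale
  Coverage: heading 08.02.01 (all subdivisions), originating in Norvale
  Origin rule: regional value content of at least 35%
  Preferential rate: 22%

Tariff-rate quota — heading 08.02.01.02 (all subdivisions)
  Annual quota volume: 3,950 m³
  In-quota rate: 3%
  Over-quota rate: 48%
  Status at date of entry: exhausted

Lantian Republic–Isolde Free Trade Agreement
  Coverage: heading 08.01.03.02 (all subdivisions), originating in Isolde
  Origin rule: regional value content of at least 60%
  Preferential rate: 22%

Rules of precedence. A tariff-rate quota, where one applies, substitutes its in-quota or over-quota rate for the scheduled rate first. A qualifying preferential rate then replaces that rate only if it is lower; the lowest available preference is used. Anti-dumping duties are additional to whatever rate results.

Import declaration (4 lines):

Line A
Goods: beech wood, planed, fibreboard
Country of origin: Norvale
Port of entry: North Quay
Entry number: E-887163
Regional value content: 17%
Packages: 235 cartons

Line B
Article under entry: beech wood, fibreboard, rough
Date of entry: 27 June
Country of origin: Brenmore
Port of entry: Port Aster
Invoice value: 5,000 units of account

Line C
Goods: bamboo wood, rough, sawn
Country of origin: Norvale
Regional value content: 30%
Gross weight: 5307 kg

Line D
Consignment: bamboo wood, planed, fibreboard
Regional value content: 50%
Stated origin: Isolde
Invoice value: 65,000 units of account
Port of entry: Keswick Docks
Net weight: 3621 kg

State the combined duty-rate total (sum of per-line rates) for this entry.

Line A: beech → 08.01; fibreboard → 08.01.01; planed → 08.01.01.01. Scheduled 20%. quota on 08.01 exhausted → over-quota 18%; Norvale agreement on 08.02.01: 08.01.01.01 not covered. → 18%.
Line B: beech → 08.01; fibreboard → 08.01.01; rough → 08.01.01.02. Scheduled 28%. quota on 08.01 exhausted → over-quota 18%. → 18%.
Line C: bamboo → 08.02; sawn → 08.02.01; rough → 08.02.01.01. Scheduled 29%. Norvale agreement on 08.02.01: RVC < 35%. → 29%.
Line D: bamboo → 08.02; fibreboard → 08.02.03; planed → 08.02.03.01. Scheduled 13%. Isolde agreement on 08.01.03.02: 08.02.03.01 not covered. → 13%.
Sum: 18% + 18% + 29% + 13% = 78%.

78%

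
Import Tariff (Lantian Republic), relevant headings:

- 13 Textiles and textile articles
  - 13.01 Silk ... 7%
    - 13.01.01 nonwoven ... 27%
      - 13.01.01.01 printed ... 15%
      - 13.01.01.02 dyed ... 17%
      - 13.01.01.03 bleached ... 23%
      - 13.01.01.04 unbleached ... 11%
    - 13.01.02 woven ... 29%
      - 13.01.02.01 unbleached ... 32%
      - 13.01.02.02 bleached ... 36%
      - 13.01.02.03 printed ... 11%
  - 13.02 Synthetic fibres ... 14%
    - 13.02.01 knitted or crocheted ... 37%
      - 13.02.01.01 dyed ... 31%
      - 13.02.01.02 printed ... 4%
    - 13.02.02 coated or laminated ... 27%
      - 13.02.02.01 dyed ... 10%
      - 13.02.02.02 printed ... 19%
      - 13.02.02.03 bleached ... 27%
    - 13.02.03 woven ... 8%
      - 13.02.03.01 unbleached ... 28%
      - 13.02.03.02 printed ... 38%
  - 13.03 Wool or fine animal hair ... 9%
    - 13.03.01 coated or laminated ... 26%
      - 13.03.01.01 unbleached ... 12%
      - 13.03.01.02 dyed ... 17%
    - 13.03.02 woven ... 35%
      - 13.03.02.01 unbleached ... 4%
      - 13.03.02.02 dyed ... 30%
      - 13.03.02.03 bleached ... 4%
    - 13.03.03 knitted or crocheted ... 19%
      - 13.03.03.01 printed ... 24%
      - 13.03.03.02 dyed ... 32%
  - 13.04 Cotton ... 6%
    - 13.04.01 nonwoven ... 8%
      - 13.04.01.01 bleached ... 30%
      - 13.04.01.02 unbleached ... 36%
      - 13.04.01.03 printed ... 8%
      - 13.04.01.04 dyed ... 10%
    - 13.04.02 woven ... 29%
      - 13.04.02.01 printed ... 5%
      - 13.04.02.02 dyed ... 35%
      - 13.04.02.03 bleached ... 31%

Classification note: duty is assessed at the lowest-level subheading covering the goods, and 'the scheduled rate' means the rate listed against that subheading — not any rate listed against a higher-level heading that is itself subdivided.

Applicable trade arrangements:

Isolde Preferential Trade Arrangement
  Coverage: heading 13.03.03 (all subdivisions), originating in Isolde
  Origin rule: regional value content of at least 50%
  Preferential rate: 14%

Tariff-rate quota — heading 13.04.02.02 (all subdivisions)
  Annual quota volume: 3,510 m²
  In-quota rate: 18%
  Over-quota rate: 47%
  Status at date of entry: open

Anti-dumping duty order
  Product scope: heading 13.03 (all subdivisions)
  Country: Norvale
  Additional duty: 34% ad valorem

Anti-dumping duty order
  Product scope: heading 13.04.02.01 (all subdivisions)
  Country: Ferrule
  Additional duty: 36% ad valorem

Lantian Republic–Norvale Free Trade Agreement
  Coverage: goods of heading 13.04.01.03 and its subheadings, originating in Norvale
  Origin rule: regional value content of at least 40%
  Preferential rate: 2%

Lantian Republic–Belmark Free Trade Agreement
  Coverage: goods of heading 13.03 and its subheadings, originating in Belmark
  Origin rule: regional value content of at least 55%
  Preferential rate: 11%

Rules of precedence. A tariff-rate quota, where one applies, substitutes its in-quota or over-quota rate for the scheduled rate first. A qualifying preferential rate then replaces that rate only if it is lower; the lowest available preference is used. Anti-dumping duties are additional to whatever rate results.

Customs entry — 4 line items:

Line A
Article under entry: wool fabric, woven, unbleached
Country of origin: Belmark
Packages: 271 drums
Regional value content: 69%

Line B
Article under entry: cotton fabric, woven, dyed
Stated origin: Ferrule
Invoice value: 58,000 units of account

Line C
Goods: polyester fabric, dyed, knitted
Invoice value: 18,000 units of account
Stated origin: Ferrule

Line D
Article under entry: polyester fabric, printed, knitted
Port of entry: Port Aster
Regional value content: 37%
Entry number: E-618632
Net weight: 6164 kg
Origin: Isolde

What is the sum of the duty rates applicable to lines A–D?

Line A: wool → 13.03; woven → 13.03.02; unbleached → 13.03.02.01. Scheduled 4%. Belmark agreement on 13.03: RVC ≥ 55% → 11% available; preference 11% not lower than 4% → no reduction. → 4%.
Line B: cotton → 13.04; woven → 13.04.02; dyed → 13.04.02.02. Scheduled 35%. quota on 13.04.02.02 open → in-quota 18%. → 18%.
Line C: polyester → 13.02; knitted → 13.02.01; dyed → 13.02.01.01. Scheduled 31%. No special measure applies. → 31%.
Line D: polyester → 13.02; knitted → 13.02.01; printed → 13.02.01.02. Scheduled 4%. Isolde agreement on 13.03.03: 13.02.01.02 not covered. → 4%.
Sum: 4% + 18% + 31% + 4% = 57%.

57%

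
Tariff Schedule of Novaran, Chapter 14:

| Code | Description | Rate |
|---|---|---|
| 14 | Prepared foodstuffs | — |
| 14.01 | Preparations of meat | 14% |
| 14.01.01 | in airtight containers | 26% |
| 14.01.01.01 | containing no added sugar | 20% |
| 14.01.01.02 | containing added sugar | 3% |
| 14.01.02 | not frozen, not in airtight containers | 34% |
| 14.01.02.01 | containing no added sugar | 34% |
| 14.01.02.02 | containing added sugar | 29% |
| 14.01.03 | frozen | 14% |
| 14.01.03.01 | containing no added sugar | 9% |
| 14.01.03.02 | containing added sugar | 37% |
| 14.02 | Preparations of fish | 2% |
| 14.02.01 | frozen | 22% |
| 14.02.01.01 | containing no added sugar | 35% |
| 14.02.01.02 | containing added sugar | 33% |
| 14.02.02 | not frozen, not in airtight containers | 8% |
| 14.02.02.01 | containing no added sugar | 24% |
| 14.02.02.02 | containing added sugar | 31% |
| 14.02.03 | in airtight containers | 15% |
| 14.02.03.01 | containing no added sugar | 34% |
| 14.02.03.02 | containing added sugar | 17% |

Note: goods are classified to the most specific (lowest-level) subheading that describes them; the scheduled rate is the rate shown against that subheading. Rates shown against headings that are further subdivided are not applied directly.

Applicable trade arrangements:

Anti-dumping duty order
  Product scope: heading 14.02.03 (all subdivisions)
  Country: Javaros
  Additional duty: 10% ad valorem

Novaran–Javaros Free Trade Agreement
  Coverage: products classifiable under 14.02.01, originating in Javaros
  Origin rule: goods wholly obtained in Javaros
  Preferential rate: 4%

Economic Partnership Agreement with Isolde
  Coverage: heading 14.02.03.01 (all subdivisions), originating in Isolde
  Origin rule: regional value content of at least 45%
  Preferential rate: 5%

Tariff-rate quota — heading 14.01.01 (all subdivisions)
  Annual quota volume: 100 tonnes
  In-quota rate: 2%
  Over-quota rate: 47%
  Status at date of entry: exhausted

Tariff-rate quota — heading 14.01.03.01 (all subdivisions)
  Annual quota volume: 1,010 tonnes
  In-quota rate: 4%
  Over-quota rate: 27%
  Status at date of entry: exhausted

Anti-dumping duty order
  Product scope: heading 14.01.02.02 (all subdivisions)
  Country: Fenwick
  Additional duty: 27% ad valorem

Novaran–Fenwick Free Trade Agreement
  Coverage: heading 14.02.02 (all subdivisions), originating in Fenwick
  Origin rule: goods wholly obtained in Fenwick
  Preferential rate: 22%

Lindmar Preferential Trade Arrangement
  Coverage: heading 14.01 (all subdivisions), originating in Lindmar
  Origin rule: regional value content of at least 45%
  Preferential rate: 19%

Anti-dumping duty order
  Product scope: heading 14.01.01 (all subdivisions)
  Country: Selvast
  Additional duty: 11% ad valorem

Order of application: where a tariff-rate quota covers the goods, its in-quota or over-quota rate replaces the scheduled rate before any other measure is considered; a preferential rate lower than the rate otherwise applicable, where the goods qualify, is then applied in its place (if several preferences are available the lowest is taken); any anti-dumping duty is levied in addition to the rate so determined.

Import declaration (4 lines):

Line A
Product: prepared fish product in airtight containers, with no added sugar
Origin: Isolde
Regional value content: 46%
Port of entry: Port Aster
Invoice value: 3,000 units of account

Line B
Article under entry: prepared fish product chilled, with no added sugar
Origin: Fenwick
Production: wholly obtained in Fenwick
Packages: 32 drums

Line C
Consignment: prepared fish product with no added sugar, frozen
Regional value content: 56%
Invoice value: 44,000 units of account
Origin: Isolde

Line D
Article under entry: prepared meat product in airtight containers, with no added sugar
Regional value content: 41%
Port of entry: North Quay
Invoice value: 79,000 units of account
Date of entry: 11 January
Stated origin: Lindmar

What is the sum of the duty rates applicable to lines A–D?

Line A: prepared fish product → 14.02; in airtight containers → 14.02.03; with no added sugar → 14.02.03.01. Scheduled 34%. Isolde agreement on 14.02.03.01: RVC ≥ 45% → 5% available; preferential 5%. → 5%.
Line B: prepared fish product → 14.02; chilled → 14.02.02; with no added sugar → 14.02.02.01. Scheduled 24%. Fenwick agreement on 14.02.02: wholly obtained → 22% available; preferential 22%. → 22%.
Line C: prepared fish product → 14.02; frozen → 14.02.01; with no added sugar → 14.02.01.01. Scheduled 35%. Isolde agreement on 14.02.03.01: 14.02.01.01 not covered. → 35%.
Line D: prepared meat product → 14.01; in airtight containers → 14.01.01; with no added sugar → 14.01.01.01. Scheduled 20%. quota on 14.01.01 exhausted → over-quota 47%; Lindmar agreement on 14.01: RVC < 45%. → 47%.
Sum: 5% + 22% + 35% + 47% = 109%.

109%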